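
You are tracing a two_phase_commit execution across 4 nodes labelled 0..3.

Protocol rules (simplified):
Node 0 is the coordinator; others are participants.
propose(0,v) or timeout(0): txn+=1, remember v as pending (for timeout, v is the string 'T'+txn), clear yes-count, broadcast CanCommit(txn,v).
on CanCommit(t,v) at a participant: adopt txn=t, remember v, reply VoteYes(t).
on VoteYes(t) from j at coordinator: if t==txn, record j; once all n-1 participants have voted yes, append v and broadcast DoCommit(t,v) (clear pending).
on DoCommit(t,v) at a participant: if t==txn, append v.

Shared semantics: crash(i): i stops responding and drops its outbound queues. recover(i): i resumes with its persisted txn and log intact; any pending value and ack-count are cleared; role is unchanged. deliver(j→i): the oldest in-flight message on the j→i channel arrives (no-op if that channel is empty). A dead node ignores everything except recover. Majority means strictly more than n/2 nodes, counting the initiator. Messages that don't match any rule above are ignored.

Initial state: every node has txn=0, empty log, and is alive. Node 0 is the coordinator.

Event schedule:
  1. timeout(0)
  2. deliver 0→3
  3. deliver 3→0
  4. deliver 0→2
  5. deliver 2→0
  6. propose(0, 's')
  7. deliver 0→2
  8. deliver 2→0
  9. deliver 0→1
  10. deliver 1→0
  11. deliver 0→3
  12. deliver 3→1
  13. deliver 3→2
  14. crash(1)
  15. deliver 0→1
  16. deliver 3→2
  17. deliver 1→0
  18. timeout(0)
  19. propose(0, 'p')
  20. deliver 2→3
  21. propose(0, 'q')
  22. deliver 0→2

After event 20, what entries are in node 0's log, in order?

empty

e1 timeout(0): 0[coor,t=1,-]
e2 deliver 0→3: 3[part,t=1,-]
e3 deliver 3→0: ·
e4 deliver 0→2: 2[part,t=1,-]
e5 deliver 2→0: ·
e6 propose(0,'s'): 0[coor,t=2,-]
e7 deliver 0→2: 2[part,t=2,-]
e8 deliver 2→0: ·
e9 deliver 0→1: 1[part,t=1,-]
e10 deliver 1→0: ·
e11 deliver 0→3: 3[part,t=2,-]
e12 deliver 3→1: ·
e13 deliver 3→2: ·
e14 crash(1): 1[✗part,t=1,-]
e15 deliver 0→1: ·
e16 deliver 3→2: ·
e17 deliver 1→0: ·
e18 timeout(0): 0[coor,t=3,-]
e19 propose(0,'p'): 0[coor,t=4,-]
e20 deliver 2→3: ·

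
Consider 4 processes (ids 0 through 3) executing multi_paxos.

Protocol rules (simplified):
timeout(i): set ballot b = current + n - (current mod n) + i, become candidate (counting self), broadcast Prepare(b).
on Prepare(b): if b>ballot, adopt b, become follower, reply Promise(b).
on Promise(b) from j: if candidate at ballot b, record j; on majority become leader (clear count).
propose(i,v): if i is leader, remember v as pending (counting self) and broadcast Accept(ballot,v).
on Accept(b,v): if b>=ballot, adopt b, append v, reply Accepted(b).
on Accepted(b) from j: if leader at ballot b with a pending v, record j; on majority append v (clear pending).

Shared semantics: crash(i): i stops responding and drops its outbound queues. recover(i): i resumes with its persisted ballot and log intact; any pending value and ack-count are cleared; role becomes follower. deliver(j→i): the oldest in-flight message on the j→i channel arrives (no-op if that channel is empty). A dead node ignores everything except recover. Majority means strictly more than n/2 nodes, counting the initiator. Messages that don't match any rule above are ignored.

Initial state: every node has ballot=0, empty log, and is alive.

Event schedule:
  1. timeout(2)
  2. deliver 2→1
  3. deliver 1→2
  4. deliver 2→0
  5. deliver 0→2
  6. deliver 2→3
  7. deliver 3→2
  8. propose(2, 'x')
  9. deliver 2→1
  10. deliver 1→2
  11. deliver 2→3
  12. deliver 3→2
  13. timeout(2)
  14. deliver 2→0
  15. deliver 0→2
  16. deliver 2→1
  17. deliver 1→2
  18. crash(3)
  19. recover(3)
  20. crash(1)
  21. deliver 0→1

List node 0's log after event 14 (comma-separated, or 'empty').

after 1 — timeout(2): n2:cand/b6/[-]
after 2 — deliver 2→1: n1:foll/b6/[-]
after 3 — deliver 1→2: ·
after 4 — deliver 2→0: n0:foll/b6/[-]
after 5 — deliver 0→2: n2:lead/b6/[-]
after 6 — deliver 2→3: n3:foll/b6/[-]
after 7 — deliver 3→2: ·
after 8 — propose(2,'x'): ·
after 9 — deliver 2→1: n1:foll/b6/[x]
after 10 — deliver 1→2: ·
after 11 — deliver 2→3: n3:foll/b6/[x]
after 12 — deliver 3→2: n2:lead/b6/[x]
after 13 — timeout(2): n2:cand/b10/[x]
after 14 — deliver 2→0: n0:foll/b6/[x]

x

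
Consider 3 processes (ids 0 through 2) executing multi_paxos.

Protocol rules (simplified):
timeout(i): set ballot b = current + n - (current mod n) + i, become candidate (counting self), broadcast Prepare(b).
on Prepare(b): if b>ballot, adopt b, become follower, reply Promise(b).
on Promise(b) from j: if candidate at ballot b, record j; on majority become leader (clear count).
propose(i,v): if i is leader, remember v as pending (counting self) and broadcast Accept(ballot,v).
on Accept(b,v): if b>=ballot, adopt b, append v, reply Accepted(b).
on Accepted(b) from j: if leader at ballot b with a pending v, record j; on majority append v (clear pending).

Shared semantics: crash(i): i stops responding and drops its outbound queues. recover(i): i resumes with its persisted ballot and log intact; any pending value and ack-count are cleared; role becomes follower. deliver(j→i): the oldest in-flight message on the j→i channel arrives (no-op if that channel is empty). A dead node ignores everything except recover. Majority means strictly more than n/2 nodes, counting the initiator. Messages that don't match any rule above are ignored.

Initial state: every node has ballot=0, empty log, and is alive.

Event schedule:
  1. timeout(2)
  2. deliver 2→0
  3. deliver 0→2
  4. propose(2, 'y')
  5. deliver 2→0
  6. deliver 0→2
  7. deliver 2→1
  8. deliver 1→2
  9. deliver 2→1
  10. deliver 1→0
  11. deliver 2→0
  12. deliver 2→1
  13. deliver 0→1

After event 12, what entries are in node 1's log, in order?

y

[1] timeout(2) → N2(cand b5 [-])
[2] deliver 2→0 → N0(foll b5 [-])
[3] deliver 0→2 → N2(lead b5 [-])
[4] propose(2,'y') → ∅
[5] deliver 2→0 → N0(foll b5 [y])
[6] deliver 0→2 → N2(lead b5 [y])
[7] deliver 2→1 → N1(foll b5 [-])
[8] deliver 1→2 → ∅
[9] deliver 2→1 → N1(foll b5 [y])
[10] deliver 1→0 → ∅
[11] deliver 2→0 → ∅
[12] deliver 2→1 → ∅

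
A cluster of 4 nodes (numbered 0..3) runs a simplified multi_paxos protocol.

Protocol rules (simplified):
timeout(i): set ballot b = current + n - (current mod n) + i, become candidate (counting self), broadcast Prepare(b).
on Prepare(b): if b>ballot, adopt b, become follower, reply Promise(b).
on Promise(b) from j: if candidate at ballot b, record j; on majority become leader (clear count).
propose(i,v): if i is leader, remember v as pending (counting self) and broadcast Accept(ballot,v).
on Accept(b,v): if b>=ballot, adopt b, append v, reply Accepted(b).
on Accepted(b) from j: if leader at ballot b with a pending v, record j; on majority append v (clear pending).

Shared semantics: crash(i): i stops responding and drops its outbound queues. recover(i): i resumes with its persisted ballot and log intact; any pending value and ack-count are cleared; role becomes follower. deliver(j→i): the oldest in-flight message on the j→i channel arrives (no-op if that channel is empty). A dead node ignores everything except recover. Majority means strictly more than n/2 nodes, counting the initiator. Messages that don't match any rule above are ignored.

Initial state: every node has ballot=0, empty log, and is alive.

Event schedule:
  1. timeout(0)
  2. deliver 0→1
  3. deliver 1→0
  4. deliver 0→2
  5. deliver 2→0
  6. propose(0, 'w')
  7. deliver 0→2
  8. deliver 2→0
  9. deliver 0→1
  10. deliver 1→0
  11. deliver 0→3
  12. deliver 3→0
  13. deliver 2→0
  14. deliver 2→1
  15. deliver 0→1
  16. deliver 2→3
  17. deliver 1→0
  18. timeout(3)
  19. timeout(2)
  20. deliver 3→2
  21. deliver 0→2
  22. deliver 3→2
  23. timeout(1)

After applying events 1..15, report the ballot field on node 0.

4

1. timeout(0):  <0:cand b4 ->
2. deliver 0→1:  <1:foll b4 ->
3. deliver 1→0:  nop
4. deliver 0→2:  <2:foll b4 ->
5. deliver 2→0:  <0:lead b4 ->
6. propose(0,'w'):  nop
7. deliver 0→2:  <2:foll b4 w>
8. deliver 2→0:  nop
9. deliver 0→1:  <1:foll b4 w>
10. deliver 1→0:  <0:lead b4 w>
11. deliver 0→3:  <3:foll b4 ->
12. deliver 3→0:  nop
13. deliver 2→0:  nop
14. deliver 2→1:  nop
15. deliver 0→1:  nop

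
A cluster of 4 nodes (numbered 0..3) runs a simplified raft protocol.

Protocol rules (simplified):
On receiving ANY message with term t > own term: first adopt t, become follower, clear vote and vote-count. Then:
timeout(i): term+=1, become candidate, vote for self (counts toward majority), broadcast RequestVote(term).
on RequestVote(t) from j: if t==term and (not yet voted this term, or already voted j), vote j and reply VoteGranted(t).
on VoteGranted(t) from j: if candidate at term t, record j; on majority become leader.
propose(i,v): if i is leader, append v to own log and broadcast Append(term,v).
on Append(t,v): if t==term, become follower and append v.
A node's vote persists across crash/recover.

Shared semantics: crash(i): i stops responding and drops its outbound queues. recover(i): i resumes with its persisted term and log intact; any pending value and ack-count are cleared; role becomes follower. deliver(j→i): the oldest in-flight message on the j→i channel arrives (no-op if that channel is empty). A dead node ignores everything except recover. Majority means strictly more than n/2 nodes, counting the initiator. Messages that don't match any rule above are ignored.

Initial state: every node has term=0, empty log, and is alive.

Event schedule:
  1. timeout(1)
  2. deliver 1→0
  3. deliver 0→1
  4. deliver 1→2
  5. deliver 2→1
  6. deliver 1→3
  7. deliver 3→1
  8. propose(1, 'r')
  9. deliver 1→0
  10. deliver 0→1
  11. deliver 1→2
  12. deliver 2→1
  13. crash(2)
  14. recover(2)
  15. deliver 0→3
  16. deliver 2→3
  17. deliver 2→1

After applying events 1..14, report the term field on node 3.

after 1 — timeout(1): n1:cand/t1/[-]
after 2 — deliver 1→0: n0:foll/t1/[-]
after 3 — deliver 0→1: ·
after 4 — deliver 1→2: n2:foll/t1/[-]
after 5 — deliver 2→1: n1:lead/t1/[-]
after 6 — deliver 1→3: n3:foll/t1/[-]
after 7 — deliver 3→1: ·
after 8 — propose(1,'r'): n1:lead/t1/[r]
after 9 — deliver 1→0: n0:foll/t1/[r]
after 10 — deliver 0→1: ·
after 11 — deliver 1→2: n2:foll/t1/[r]
after 12 — deliver 2→1: ·
after 13 — crash(2): n2:✗foll/t1/[r]
after 14 — recover(2): n2:foll/t1/[r]

1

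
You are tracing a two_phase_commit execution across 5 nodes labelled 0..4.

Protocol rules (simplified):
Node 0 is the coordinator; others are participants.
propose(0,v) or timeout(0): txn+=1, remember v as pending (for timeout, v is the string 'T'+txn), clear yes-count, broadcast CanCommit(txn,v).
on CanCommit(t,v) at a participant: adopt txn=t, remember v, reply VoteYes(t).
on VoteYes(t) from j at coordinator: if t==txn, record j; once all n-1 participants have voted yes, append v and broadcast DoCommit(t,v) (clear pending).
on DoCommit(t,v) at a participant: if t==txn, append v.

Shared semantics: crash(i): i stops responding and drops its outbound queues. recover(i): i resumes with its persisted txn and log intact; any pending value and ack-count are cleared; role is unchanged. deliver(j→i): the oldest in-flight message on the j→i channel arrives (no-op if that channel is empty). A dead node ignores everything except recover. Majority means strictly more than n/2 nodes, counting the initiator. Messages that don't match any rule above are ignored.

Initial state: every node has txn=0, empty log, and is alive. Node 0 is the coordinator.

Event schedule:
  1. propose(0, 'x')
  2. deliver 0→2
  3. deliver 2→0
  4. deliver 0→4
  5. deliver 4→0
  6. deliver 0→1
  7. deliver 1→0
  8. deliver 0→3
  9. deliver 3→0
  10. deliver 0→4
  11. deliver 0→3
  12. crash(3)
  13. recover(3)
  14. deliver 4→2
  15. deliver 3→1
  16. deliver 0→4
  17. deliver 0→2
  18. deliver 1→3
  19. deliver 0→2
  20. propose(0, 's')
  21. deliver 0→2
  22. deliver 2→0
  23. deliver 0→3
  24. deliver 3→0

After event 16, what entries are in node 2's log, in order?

1. propose(0,'x'):  <0:coor t1 ->
2. deliver 0→2:  <2:part t1 ->
3. deliver 2→0:  nop
4. deliver 0→4:  <4:part t1 ->
5. deliver 4→0:  nop
6. deliver 0→1:  <1:part t1 ->
7. deliver 1→0:  nop
8. deliver 0→3:  <3:part t1 ->
9. deliver 3→0:  <0:coor t1 x>
10. deliver 0→4:  <4:part t1 x>
11. deliver 0→3:  <3:part t1 x>
12. crash(3):  <3:✗part t1 x>
13. recover(3):  <3:part t1 x>
14. deliver 4→2:  nop
15. deliver 3→1:  nop
16. deliver 0→4:  nop

empty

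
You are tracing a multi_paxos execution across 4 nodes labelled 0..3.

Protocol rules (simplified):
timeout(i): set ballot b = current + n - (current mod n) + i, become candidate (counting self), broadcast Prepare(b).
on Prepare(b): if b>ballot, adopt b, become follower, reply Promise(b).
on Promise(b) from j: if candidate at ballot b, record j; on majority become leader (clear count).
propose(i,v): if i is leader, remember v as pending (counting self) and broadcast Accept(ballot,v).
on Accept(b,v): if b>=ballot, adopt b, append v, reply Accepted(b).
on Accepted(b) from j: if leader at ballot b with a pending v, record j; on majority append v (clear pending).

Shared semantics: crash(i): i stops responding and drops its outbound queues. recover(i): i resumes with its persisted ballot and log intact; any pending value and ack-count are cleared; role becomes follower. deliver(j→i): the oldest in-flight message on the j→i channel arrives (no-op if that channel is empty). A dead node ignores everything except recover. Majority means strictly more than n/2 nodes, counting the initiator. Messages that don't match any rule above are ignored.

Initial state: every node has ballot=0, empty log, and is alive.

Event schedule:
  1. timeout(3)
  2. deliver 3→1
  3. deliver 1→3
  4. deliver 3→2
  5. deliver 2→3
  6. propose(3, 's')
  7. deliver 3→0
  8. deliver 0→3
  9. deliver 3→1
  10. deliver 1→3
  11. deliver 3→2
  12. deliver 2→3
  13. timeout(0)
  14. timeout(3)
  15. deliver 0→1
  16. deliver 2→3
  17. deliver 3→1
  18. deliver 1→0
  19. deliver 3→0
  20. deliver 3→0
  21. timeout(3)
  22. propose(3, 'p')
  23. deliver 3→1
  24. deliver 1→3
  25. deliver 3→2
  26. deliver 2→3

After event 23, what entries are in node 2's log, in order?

e1 timeout(3): 3[cand,b=7,-]
e2 deliver 3→1: 1[foll,b=7,-]
e3 deliver 1→3: ·
e4 deliver 3→2: 2[foll,b=7,-]
e5 deliver 2→3: 3[lead,b=7,-]
e6 propose(3,'s'): ·
e7 deliver 3→0: 0[foll,b=7,-]
e8 deliver 0→3: ·
e9 deliver 3→1: 1[foll,b=7,s]
e10 deliver 1→3: ·
e11 deliver 3→2: 2[foll,b=7,s]
e12 deliver 2→3: 3[lead,b=7,s]
e13 timeout(0): 0[cand,b=8,-]
e14 timeout(3): 3[cand,b=11,s]
e15 deliver 0→1: 1[foll,b=8,s]
e16 deliver 2→3: ·
e17 deliver 3→1: 1[foll,b=11,s]
e18 deliver 1→0: ·
e19 deliver 3→0: ·
e20 deliver 3→0: 0[foll,b=11,-]
e21 timeout(3): 3[cand,b=15,s]
e22 propose(3,'p'): ·
e23 deliver 3→1: 1[foll,b=15,s]

s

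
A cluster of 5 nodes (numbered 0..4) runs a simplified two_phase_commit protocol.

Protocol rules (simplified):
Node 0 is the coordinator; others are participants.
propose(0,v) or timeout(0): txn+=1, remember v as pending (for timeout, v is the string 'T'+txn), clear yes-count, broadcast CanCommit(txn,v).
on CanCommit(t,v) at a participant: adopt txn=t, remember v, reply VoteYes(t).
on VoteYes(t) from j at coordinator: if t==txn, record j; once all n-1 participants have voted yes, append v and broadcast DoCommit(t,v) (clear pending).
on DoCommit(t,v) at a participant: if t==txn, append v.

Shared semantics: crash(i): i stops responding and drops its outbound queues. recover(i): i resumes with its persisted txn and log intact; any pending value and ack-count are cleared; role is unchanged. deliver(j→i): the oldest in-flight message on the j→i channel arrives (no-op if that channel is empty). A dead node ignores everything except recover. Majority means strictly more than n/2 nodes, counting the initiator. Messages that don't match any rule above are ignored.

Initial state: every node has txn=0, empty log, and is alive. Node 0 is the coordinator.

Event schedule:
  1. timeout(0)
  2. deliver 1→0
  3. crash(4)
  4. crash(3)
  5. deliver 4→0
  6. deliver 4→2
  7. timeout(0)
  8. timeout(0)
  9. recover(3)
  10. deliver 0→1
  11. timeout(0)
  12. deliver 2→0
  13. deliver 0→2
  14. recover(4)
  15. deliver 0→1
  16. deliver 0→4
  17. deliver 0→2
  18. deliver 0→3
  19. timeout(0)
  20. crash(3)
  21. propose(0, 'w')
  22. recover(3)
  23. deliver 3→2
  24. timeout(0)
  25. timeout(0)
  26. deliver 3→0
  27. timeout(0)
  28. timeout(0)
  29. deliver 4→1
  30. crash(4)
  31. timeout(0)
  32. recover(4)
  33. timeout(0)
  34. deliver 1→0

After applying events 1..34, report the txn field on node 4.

1

after 1 — timeout(0): n0:coor/t1/[-]
after 2 — deliver 1→0: ·
after 3 — crash(4): n4:✗part/t0/[-]
after 4 — crash(3): n3:✗part/t0/[-]
after 5 — deliver 4→0: ·
after 6 — deliver 4→2: ·
after 7 — timeout(0): n0:coor/t2/[-]
after 8 — timeout(0): n0:coor/t3/[-]
after 9 — recover(3): n3:part/t0/[-]
after 10 — deliver 0→1: n1:part/t1/[-]
after 11 — timeout(0): n0:coor/t4/[-]
after 12 — deliver 2→0: ·
after 13 — deliver 0→2: n2:part/t1/[-]
after 14 — recover(4): n4:part/t0/[-]
after 15 — deliver 0→1: n1:part/t2/[-]
after 16 — deliver 0→4: n4:part/t1/[-]
after 17 — deliver 0→2: n2:part/t2/[-]
after 18 — deliver 0→3: n3:part/t1/[-]
after 19 — timeout(0): n0:coor/t5/[-]
after 20 — crash(3): n3:✗part/t1/[-]
after 21 — propose(0,'w'): n0:coor/t6/[-]
after 22 — recover(3): n3:part/t1/[-]
after 23 — deliver 3→2: ·
after 24 — timeout(0): n0:coor/t7/[-]
after 25 — timeout(0): n0:coor/t8/[-]
after 26 — deliver 3→0: ·
after 27 — timeout(0): n0:coor/t9/[-]
after 28 — timeout(0): n0:coor/t10/[-]
after 29 — deliver 4→1: ·
after 30 — crash(4): n4:✗part/t1/[-]
after 31 — timeout(0): n0:coor/t11/[-]
after 32 — recover(4): n4:part/t1/[-]
after 33 — timeout(0): n0:coor/t12/[-]
after 34 — deliver 1→0: ·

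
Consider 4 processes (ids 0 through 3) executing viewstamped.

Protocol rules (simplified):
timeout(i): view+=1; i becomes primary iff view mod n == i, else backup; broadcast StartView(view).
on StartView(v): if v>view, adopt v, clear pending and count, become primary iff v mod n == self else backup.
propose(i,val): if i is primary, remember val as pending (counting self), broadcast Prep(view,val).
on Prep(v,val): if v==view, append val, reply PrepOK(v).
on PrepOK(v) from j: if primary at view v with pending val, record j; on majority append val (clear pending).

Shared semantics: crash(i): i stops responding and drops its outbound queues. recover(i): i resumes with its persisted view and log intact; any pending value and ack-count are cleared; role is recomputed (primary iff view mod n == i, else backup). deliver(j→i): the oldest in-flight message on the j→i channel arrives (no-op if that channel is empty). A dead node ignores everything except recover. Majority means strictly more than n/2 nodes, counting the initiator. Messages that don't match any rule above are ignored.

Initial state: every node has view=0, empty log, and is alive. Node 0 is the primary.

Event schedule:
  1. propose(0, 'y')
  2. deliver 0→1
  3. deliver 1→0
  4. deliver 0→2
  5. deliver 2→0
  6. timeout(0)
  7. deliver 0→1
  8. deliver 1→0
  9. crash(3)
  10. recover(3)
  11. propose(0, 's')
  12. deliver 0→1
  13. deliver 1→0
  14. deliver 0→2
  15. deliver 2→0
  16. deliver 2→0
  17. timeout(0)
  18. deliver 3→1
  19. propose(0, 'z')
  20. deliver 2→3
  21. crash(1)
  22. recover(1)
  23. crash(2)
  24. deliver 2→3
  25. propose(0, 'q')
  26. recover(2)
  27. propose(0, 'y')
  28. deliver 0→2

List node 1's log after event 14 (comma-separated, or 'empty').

[1] propose(0,'y') → ∅
[2] deliver 0→1 → N1(back v0 [y])
[3] deliver 1→0 → ∅
[4] deliver 0→2 → N2(back v0 [y])
[5] deliver 2→0 → N0(prim v0 [y])
[6] timeout(0) → N0(back v1 [y])
[7] deliver 0→1 → N1(prim v1 [y])
[8] deliver 1→0 → ∅
[9] crash(3) → N3(✗back v0 [-])
[10] recover(3) → N3(back v0 [-])
[11] propose(0,'s') → ∅
[12] deliver 0→1 → ∅
[13] deliver 1→0 → ∅
[14] deliver 0→2 → N2(back v1 [y])

y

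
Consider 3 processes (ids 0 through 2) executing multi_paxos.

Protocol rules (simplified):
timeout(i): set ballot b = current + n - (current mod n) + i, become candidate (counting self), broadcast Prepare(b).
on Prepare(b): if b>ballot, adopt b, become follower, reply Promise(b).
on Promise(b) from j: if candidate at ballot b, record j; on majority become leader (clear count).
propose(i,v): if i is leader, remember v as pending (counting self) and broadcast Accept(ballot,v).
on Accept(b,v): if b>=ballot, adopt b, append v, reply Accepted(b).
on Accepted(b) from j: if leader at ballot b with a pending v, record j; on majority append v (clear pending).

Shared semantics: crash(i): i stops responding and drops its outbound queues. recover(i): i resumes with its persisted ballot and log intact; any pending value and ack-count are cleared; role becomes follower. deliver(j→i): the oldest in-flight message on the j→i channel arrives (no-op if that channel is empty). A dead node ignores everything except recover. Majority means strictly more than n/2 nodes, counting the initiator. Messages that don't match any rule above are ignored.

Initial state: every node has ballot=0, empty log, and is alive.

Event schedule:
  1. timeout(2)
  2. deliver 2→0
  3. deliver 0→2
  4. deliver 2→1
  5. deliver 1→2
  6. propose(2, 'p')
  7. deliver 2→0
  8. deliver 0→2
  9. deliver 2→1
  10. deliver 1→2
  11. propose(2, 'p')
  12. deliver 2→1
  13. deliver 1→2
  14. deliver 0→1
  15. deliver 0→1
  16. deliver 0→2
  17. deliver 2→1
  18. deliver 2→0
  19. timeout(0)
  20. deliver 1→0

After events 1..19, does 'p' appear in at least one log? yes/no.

yes

[1] timeout(2) → N2(cand b5 [-])
[2] deliver 2→0 → N0(foll b5 [-])
[3] deliver 0→2 → N2(lead b5 [-])
[4] deliver 2→1 → N1(foll b5 [-])
[5] deliver 1→2 → ∅
[6] propose(2,'p') → ∅
[7] deliver 2→0 → N0(foll b5 [p])
[8] deliver 0→2 → N2(lead b5 [p])
[9] deliver 2→1 → N1(foll b5 [p])
[10] deliver 1→2 → ∅
[11] propose(2,'p') → ∅
[12] deliver 2→1 → N1(foll b5 [p,p])
[13] deliver 1→2 → N2(lead b5 [p,p])
[14] deliver 0→1 → ∅
[15] deliver 0→1 → ∅
[16] deliver 0→2 → ∅
[17] deliver 2→1 → ∅
[18] deliver 2→0 → N0(foll b5 [p,p])
[19] timeout(0) → N0(cand b6 [p,p])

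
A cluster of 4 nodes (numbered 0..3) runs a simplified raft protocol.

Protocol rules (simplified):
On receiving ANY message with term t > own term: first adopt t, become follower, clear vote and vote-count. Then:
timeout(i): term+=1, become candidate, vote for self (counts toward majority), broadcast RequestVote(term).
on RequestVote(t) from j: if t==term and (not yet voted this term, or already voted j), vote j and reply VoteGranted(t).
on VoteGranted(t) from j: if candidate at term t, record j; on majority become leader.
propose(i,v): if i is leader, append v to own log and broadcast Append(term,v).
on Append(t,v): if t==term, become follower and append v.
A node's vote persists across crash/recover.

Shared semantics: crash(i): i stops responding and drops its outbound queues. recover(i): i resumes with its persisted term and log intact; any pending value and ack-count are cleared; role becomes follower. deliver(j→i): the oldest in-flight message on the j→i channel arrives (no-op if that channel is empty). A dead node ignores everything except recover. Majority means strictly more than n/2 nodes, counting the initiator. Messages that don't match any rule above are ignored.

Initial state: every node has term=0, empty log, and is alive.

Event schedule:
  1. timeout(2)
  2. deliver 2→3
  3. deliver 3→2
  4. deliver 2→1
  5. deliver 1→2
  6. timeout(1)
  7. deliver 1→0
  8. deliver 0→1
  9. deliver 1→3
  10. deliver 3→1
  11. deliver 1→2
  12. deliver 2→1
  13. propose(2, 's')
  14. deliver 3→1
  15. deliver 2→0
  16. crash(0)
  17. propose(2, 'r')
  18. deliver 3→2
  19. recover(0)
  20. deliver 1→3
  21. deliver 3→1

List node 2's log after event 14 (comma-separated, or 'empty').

after 1 — timeout(2): n2:cand/t1/[-]
after 2 — deliver 2→3: n3:foll/t1/[-]
after 3 — deliver 3→2: ·
after 4 — deliver 2→1: n1:foll/t1/[-]
after 5 — deliver 1→2: n2:lead/t1/[-]
after 6 — timeout(1): n1:cand/t2/[-]
after 7 — deliver 1→0: n0:foll/t2/[-]
after 8 — deliver 0→1: ·
after 9 — deliver 1→3: n3:foll/t2/[-]
after 10 — deliver 3→1: n1:lead/t2/[-]
after 11 — deliver 1→2: n2:foll/t2/[-]
after 12 — deliver 2→1: ·
after 13 — propose(2,'s'): ·
after 14 — deliver 3→1: ·

empty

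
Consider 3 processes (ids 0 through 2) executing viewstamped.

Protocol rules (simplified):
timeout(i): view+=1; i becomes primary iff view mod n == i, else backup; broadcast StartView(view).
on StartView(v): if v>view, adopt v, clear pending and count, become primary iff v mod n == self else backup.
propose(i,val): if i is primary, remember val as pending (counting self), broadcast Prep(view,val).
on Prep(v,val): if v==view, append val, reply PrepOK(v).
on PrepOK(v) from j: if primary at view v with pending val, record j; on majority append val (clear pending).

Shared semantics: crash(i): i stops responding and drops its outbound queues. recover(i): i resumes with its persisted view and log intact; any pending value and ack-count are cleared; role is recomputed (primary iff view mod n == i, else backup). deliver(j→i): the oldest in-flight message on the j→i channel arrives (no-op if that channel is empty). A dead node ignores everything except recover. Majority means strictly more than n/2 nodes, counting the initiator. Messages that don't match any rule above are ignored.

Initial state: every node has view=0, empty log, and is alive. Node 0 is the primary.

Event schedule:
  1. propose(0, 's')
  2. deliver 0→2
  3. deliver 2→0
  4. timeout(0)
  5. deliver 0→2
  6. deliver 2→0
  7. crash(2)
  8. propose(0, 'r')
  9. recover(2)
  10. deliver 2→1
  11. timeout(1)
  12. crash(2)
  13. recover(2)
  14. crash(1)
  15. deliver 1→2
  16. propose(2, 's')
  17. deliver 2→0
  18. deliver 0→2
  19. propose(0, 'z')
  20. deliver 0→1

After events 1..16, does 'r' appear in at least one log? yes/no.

no

e1 propose(0,'s'): ·
e2 deliver 0→2: 2[back,v=0,s]
e3 deliver 2→0: 0[prim,v=0,s]
e4 timeout(0): 0[back,v=1,s]
e5 deliver 0→2: 2[back,v=1,s]
e6 deliver 2→0: ·
e7 crash(2): 2[✗back,v=1,s]
e8 propose(0,'r'): ·
e9 recover(2): 2[back,v=1,s]
e10 deliver 2→1: ·
e11 timeout(1): 1[prim,v=1,-]
e12 crash(2): 2[✗back,v=1,s]
e13 recover(2): 2[back,v=1,s]
e14 crash(1): 1[✗prim,v=1,-]
e15 deliver 1→2: ·
e16 propose(2,'s'): ·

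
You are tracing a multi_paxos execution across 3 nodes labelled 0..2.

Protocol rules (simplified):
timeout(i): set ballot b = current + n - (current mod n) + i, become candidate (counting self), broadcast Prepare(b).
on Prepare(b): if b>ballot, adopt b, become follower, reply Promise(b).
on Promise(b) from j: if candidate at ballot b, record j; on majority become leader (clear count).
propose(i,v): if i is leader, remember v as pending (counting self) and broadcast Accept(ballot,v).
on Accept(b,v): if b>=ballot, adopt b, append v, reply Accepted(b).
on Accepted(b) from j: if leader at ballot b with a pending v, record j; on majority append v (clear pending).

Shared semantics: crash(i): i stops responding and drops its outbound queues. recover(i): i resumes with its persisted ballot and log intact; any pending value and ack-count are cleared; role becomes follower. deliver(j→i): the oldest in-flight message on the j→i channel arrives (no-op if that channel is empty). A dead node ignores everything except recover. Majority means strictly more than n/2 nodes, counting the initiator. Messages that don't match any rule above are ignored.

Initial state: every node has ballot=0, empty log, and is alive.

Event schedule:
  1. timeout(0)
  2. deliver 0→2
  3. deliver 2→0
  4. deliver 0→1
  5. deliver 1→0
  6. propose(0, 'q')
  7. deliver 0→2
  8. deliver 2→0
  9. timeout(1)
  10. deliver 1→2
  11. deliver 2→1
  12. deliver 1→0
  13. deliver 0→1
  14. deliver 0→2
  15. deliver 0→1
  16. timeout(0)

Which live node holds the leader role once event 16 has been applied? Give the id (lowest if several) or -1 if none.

1

1. timeout(0):  <0:cand b3 ->
2. deliver 0→2:  <2:foll b3 ->
3. deliver 2→0:  <0:lead b3 ->
4. deliver 0→1:  <1:foll b3 ->
5. deliver 1→0:  nop
6. propose(0,'q'):  nop
7. deliver 0→2:  <2:foll b3 q>
8. deliver 2→0:  <0:lead b3 q>
9. timeout(1):  <1:cand b7 ->
10. deliver 1→2:  <2:foll b7 q>
11. deliver 2→1:  <1:lead b7 ->
12. deliver 1→0:  <0:foll b7 q>
13. deliver 0→1:  nop
14. deliver 0→2:  nop
15. deliver 0→1:  nop
16. timeout(0):  <0:cand b9 q>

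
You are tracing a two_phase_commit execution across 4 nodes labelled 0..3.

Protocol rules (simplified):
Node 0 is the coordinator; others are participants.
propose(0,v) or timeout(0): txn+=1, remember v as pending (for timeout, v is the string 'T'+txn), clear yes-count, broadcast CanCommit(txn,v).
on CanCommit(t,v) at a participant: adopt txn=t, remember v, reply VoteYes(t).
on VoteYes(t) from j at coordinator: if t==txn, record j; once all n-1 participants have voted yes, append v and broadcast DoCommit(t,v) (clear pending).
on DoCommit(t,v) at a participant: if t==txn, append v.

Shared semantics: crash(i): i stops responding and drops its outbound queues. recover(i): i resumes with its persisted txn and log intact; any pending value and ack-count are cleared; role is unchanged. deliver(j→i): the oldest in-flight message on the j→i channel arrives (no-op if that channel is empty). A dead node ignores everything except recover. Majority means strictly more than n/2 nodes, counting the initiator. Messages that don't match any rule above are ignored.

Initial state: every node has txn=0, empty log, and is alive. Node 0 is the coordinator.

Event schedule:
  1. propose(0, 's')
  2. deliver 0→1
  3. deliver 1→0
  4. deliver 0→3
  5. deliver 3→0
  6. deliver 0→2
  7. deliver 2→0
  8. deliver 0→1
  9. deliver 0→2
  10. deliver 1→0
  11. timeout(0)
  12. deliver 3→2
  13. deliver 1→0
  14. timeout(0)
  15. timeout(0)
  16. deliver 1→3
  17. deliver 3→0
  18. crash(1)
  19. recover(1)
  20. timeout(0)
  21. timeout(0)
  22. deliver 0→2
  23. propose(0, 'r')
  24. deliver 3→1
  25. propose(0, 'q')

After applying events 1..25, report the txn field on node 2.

2

e1 propose(0,'s'): 0[coor,t=1,-]
e2 deliver 0→1: 1[part,t=1,-]
e3 deliver 1→0: ·
e4 deliver 0→3: 3[part,t=1,-]
e5 deliver 3→0: ·
e6 deliver 0→2: 2[part,t=1,-]
e7 deliver 2→0: 0[coor,t=1,s]
e8 deliver 0→1: 1[part,t=1,s]
e9 deliver 0→2: 2[part,t=1,s]
e10 deliver 1→0: ·
e11 timeout(0): 0[coor,t=2,s]
e12 deliver 3→2: ·
e13 deliver 1→0: ·
e14 timeout(0): 0[coor,t=3,s]
e15 timeout(0): 0[coor,t=4,s]
e16 deliver 1→3: ·
e17 deliver 3→0: ·
e18 crash(1): 1[✗part,t=1,s]
e19 recover(1): 1[part,t=1,s]
e20 timeout(0): 0[coor,t=5,s]
e21 timeout(0): 0[coor,t=6,s]
e22 deliver 0→2: 2[part,t=2,s]
e23 propose(0,'r'): 0[coor,t=7,s]
e24 deliver 3→1: ·
e25 propose(0,'q'): 0[coor,t=8,s]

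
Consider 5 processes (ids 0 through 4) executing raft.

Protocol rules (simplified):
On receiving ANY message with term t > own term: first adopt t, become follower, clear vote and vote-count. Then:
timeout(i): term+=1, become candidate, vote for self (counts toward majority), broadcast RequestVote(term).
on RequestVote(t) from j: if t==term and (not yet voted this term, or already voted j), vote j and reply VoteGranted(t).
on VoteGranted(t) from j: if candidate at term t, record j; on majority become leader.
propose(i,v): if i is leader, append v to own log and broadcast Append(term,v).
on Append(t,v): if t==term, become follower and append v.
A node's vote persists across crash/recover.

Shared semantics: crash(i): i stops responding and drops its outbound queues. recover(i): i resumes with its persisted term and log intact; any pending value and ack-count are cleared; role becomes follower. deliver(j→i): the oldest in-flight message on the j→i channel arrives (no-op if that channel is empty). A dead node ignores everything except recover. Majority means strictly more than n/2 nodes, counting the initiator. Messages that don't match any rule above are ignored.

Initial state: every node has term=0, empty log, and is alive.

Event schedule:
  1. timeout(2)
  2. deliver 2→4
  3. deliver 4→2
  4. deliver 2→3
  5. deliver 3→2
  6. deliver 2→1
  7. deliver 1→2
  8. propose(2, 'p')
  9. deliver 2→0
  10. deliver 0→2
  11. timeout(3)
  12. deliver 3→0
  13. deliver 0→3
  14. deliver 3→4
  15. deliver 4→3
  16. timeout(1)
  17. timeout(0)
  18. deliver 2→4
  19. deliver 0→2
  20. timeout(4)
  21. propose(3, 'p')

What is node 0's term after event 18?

3

e1 timeout(2): 2[cand,t=1,-]
e2 deliver 2→4: 4[foll,t=1,-]
e3 deliver 4→2: ·
e4 deliver 2→3: 3[foll,t=1,-]
e5 deliver 3→2: 2[lead,t=1,-]
e6 deliver 2→1: 1[foll,t=1,-]
e7 deliver 1→2: ·
e8 propose(2,'p'): 2[lead,t=1,p]
e9 deliver 2→0: 0[foll,t=1,-]
e10 deliver 0→2: ·
e11 timeout(3): 3[cand,t=2,-]
e12 deliver 3→0: 0[foll,t=2,-]
e13 deliver 0→3: ·
e14 deliver 3→4: 4[foll,t=2,-]
e15 deliver 4→3: 3[lead,t=2,-]
e16 timeout(1): 1[cand,t=2,-]
e17 timeout(0): 0[cand,t=3,-]
e18 deliver 2→4: ·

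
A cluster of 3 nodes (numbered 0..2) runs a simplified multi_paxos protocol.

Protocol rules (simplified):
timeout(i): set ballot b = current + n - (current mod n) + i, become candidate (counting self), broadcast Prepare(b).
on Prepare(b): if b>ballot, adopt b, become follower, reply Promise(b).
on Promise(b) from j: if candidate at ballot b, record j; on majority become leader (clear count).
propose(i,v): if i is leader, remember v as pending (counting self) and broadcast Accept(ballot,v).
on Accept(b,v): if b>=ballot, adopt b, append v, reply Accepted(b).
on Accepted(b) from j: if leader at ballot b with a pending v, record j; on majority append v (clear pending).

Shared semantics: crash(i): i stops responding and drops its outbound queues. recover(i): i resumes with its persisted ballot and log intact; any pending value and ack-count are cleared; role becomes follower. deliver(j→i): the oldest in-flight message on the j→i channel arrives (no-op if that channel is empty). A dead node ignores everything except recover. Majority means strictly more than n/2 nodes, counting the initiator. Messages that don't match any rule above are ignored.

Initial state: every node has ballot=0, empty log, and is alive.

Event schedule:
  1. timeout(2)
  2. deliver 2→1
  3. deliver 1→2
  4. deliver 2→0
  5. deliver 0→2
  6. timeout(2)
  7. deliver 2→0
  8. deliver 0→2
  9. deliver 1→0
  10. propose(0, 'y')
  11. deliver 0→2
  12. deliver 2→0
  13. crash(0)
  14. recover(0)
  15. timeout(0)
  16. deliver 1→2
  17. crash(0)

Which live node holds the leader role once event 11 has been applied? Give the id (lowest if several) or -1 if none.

[1] timeout(2) → N2(cand b5 [-])
[2] deliver 2→1 → N1(foll b5 [-])
[3] deliver 1→2 → N2(lead b5 [-])
[4] deliver 2→0 → N0(foll b5 [-])
[5] deliver 0→2 → ∅
[6] timeout(2) → N2(cand b8 [-])
[7] deliver 2→0 → N0(foll b8 [-])
[8] deliver 0→2 → N2(lead b8 [-])
[9] deliver 1→0 → ∅
[10] propose(0,'y') → ∅
[11] deliver 0→2 → ∅

2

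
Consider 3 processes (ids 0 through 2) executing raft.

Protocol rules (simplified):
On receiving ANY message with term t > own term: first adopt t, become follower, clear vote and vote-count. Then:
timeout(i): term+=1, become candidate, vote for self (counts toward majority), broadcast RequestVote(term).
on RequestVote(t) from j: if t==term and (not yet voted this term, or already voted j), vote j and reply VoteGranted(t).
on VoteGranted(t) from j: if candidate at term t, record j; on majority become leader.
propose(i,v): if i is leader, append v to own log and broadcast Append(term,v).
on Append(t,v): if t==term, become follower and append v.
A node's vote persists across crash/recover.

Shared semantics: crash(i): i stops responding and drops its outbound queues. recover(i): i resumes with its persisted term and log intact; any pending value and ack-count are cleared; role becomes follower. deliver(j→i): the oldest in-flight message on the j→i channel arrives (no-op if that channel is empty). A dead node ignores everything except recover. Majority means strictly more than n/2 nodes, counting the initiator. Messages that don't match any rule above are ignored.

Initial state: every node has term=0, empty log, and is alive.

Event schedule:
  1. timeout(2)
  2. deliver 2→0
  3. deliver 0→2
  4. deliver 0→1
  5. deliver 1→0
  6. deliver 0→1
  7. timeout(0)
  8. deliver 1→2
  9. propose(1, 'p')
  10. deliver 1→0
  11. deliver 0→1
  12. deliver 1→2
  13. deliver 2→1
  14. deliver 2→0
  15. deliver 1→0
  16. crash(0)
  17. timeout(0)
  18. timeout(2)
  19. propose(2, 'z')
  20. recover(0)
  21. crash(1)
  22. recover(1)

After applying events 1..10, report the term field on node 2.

1. timeout(2):  <2:cand t1 ->
2. deliver 2→0:  <0:foll t1 ->
3. deliver 0→2:  <2:lead t1 ->
4. deliver 0→1:  nop
5. deliver 1→0:  nop
6. deliver 0→1:  nop
7. timeout(0):  <0:cand t2 ->
8. deliver 1→2:  nop
9. propose(1,'p'):  nop
10. deliver 1→0:  nop

1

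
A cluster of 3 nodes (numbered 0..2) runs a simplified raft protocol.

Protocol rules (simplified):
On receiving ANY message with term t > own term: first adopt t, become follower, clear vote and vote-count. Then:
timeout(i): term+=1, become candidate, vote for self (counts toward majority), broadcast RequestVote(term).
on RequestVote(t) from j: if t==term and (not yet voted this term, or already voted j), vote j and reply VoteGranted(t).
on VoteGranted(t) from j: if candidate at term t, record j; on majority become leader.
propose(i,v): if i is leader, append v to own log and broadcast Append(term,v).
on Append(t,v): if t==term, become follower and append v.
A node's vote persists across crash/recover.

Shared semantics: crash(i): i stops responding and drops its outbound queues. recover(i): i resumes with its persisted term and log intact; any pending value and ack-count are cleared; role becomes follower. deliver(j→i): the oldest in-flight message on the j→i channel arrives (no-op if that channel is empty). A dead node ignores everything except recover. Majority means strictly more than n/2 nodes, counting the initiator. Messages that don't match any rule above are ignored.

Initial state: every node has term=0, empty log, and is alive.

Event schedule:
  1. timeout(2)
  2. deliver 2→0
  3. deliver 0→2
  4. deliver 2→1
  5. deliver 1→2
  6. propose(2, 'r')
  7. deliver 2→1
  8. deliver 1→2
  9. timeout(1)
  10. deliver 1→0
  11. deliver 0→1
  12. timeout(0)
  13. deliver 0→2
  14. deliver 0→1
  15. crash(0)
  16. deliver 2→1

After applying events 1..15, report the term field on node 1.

[1] timeout(2) → N2(cand t1 [-])
[2] deliver 2→0 → N0(foll t1 [-])
[3] deliver 0→2 → N2(lead t1 [-])
[4] deliver 2→1 → N1(foll t1 [-])
[5] deliver 1→2 → ∅
[6] propose(2,'r') → N2(lead t1 [r])
[7] deliver 2→1 → N1(foll t1 [r])
[8] deliver 1→2 → ∅
[9] timeout(1) → N1(cand t2 [r])
[10] deliver 1→0 → N0(foll t2 [-])
[11] deliver 0→1 → N1(lead t2 [r])
[12] timeout(0) → N0(cand t3 [-])
[13] deliver 0→2 → N2(foll t3 [r])
[14] deliver 0→1 → N1(foll t3 [r])
[15] crash(0) → N0(✗cand t3 [-])

3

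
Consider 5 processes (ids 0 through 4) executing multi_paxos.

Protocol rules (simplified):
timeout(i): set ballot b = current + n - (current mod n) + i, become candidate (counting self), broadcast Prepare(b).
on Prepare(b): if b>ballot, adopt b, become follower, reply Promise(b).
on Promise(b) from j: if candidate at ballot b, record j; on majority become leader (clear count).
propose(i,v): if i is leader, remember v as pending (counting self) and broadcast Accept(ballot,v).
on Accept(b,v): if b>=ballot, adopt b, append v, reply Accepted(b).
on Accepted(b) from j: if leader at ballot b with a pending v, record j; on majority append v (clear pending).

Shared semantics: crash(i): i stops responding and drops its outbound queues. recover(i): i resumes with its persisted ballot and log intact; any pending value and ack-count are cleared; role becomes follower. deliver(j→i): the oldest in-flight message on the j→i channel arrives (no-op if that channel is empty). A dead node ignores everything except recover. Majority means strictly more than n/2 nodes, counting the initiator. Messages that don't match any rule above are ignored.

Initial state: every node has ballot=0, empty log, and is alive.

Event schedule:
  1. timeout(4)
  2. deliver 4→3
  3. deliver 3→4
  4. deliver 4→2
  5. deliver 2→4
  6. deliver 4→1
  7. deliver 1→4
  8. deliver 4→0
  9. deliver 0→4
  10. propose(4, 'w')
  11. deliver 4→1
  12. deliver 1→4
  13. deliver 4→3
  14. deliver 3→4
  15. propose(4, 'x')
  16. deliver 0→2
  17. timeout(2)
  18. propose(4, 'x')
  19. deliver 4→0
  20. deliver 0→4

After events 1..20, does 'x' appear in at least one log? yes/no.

no

step 1 timeout(4): 4={cand,b=9,log=-}
step 2 deliver 4→3: 3={foll,b=9,log=-}
step 3 deliver 3→4: —
step 4 deliver 4→2: 2={foll,b=9,log=-}
step 5 deliver 2→4: 4={lead,b=9,log=-}
step 6 deliver 4→1: 1={foll,b=9,log=-}
step 7 deliver 1→4: —
step 8 deliver 4→0: 0={foll,b=9,log=-}
step 9 deliver 0→4: —
step 10 propose(4,'w'): —
step 11 deliver 4→1: 1={foll,b=9,log=w}
step 12 deliver 1→4: —
step 13 deliver 4→3: 3={foll,b=9,log=w}
step 14 deliver 3→4: 4={lead,b=9,log=w}
step 15 propose(4,'x'): —
step 16 deliver 0→2: —
step 17 timeout(2): 2={cand,b=12,log=-}
step 18 propose(4,'x'): —
step 19 deliver 4→0: 0={foll,b=9,log=w}
step 20 deliver 0→4: —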